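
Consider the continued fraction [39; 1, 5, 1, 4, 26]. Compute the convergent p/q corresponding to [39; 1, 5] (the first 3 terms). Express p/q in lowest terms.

239/6

Starting at the tail and folding back:
Start with 5.
1 + 1/(5/1) = 1 + 1/5 = 6/5
39 + 1/(6/5) = 39 + 5/6 = 239/6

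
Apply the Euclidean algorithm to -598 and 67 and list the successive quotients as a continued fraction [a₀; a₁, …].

-598 ÷ 67 → quotient -9, remainder 5
67 ÷ 5 → quotient 13, remainder 2
5 ÷ 2 → quotient 2, remainder 1
2 ÷ 1 → quotient 2, remainder 0

[-9; 13, 2, 2]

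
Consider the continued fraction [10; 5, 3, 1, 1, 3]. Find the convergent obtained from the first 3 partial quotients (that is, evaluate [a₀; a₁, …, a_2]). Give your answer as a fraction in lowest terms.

Compute successive convergents:
a_0 = 10: 10/1
a_1 = 5: 51/5
a_2 = 3: 163/16

163/16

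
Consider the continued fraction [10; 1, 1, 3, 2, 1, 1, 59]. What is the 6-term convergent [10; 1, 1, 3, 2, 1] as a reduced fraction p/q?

243/23

a_0 = 10: 10/1
a_1 = 1: 11/1
a_2 = 1: 21/2
a_3 = 3: 74/7
a_4 = 2: 169/16
a_5 = 1: 243/23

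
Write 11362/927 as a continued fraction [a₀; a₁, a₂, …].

[12; 3, 1, 8, 1, 1, 12]

Run the Euclidean algorithm, recording each quotient:
11362 = 12·927 + 238, so a_0 = 12
927 = 3·238 + 213, so a_1 = 3
238 = 1·213 + 25, so a_2 = 1
213 = 8·25 + 13, so a_3 = 8
25 = 1·13 + 12, so a_4 = 1
13 = 1·12 + 1, so a_5 = 1
12 = 12·1 + 0, so a_6 = 12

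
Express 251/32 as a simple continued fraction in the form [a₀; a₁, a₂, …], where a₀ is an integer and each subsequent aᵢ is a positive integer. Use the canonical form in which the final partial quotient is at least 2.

[7; 1, 5, 2, 2]

Repeatedly divide and take the remainder:
⌊251/32⌋ = 7, remainder 27
⌊32/27⌋ = 1, remainder 5
⌊27/5⌋ = 5, remainder 2
⌊5/2⌋ = 2, remainder 1
⌊2/1⌋ = 2, remainder 0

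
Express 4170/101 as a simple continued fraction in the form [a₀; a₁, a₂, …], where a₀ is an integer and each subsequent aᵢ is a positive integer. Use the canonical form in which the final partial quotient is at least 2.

4170 ÷ 101 → quotient 41, remainder 29
101 ÷ 29 → quotient 3, remainder 14
29 ÷ 14 → quotient 2, remainder 1
14 ÷ 1 → quotient 14, remainder 0

[41; 3, 2, 14]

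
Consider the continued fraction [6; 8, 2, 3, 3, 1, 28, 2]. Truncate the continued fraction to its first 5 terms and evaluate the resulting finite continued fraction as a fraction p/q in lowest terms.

1187/194

a_0 = 6: 6/1
a_1 = 8: 49/8
a_2 = 2: 104/17
a_3 = 3: 361/59
a_4 = 3: 1187/194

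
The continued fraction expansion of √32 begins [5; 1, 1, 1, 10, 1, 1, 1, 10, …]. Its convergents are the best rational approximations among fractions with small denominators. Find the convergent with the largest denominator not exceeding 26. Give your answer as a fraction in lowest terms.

17/3

List convergents until the denominator exceeds the bound:
a_0 = 5: 5/1  (≤ bound)
a_1 = 1: 6/1  (≤ bound)
a_2 = 1: 11/2  (≤ bound)
a_3 = 1: 17/3  (≤ bound)
a_4 = 10: 181/32  (> 26, stop)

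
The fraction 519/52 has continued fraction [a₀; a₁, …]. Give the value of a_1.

Run the Euclidean algorithm, recording each quotient:
519 = 9·52 + 51, so a_0 = 9
52 = 1·51 + 1, so a_1 = 1

1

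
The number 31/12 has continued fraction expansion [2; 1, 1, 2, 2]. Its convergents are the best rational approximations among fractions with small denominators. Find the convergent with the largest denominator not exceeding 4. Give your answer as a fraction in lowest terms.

5/2

a_0 = 2: 2/1  (≤ bound)
a_1 = 1: 3/1  (≤ bound)
a_2 = 1: 5/2  (≤ bound)
a_3 = 2: 13/5  (> 4, stop)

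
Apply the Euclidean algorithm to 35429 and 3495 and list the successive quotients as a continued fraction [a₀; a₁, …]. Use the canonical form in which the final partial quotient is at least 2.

[10; 7, 3, 2, 1, 2, 8, 2]

⌊35429/3495⌋ = 10, remainder 479
⌊3495/479⌋ = 7, remainder 142
⌊479/142⌋ = 3, remainder 53
⌊142/53⌋ = 2, remainder 36
⌊53/36⌋ = 1, remainder 17
⌊36/17⌋ = 2, remainder 2
⌊17/2⌋ = 8, remainder 1
⌊2/1⌋ = 2, remainder 0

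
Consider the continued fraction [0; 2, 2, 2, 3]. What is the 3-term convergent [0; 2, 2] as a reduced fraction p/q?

2/5

Start with 2.
2 + 1/(2/1) = 2 + 1/2 = 5/2
0 + 1/(5/2) = 0 + 2/5 = 2/5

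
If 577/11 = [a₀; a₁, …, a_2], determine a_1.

2

⌊577/11⌋ = 52, remainder 5
⌊11/5⌋ = 2, remainder 1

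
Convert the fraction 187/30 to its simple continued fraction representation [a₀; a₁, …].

187 ÷ 30 → quotient 6, remainder 7
30 ÷ 7 → quotient 4, remainder 2
7 ÷ 2 → quotient 3, remainder 1
2 ÷ 1 → quotient 2, remainder 0

[6; 4, 3, 2]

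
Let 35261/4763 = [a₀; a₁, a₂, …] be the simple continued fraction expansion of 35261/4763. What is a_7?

Apply division with remainder until the remainder is 0:
35261 ÷ 4763 → quotient 7, remainder 1920
4763 ÷ 1920 → quotient 2, remainder 923
1920 ÷ 923 → quotient 2, remainder 74
923 ÷ 74 → quotient 12, remainder 35
74 ÷ 35 → quotient 2, remainder 4
35 ÷ 4 → quotient 8, remainder 3
4 ÷ 3 → quotient 1, remainder 1
3 ÷ 1 → quotient 3, remainder 0

3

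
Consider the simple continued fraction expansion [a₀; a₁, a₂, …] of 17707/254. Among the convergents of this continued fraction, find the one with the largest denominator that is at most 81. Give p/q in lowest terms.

a_0 = 69: 69/1  (≤ bound)
a_1 = 1: 70/1  (≤ bound)
a_2 = 2: 209/3  (≤ bound)
a_3 = 2: 488/7  (≤ bound)
a_4 = 11: 5577/80  (≤ bound)
a_5 = 1: 6065/87  (> 81, stop)

5577/80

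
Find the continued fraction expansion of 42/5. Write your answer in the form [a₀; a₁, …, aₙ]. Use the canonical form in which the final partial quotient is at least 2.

Repeatedly divide and take the remainder:
42 = 8·5 + 2, so a_0 = 8
5 = 2·2 + 1, so a_1 = 2
2 = 2·1 + 0, so a_2 = 2

[8; 2, 2]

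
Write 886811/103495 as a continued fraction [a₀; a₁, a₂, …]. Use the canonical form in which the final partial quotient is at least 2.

⌊886811/103495⌋ = 8, remainder 58851
⌊103495/58851⌋ = 1, remainder 44644
⌊58851/44644⌋ = 1, remainder 14207
⌊44644/14207⌋ = 3, remainder 2023
⌊14207/2023⌋ = 7, remainder 46
⌊2023/46⌋ = 43, remainder 45
⌊46/45⌋ = 1, remainder 1
⌊45/1⌋ = 45, remainder 0

[8; 1, 1, 3, 7, 43, 1, 45]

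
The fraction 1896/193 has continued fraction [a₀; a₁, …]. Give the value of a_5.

1896 ÷ 193 → quotient 9, remainder 159
193 ÷ 159 → quotient 1, remainder 34
159 ÷ 34 → quotient 4, remainder 23
34 ÷ 23 → quotient 1, remainder 11
23 ÷ 11 → quotient 2, remainder 1
11 ÷ 1 → quotient 11, remainder 0

11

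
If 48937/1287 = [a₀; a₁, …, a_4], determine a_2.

1

48937 ÷ 1287 → quotient 38, remainder 31
1287 ÷ 31 → quotient 41, remainder 16
31 ÷ 16 → quotient 1, remainder 15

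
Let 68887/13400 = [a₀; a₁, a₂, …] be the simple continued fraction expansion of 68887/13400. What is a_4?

7

⌊68887/13400⌋ = 5, remainder 1887
⌊13400/1887⌋ = 7, remainder 191
⌊1887/191⌋ = 9, remainder 168
⌊191/168⌋ = 1, remainder 23
⌊168/23⌋ = 7, remainder 7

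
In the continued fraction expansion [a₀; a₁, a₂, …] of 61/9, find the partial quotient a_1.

Repeatedly divide and take the remainder:
⌊61/9⌋ = 6, remainder 7
⌊9/7⌋ = 1, remainder 2

1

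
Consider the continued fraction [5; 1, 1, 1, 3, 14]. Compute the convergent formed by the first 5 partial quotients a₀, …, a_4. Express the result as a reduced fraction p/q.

Collapse the nested fraction from the inside out:
Start with 3.
1 + 1/(3/1) = 1 + 1/3 = 4/3
1 + 1/(4/3) = 1 + 3/4 = 7/4
1 + 1/(7/4) = 1 + 4/7 = 11/7
5 + 1/(11/7) = 5 + 7/11 = 62/11

62/11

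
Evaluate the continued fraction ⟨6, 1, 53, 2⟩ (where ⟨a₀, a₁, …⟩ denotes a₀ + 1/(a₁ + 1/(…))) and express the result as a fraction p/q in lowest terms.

761/109

Work from the innermost term outward:
Start with 2.
53 + 1/(2/1) = 53 + 1/2 = 107/2
1 + 1/(107/2) = 1 + 2/107 = 109/107
6 + 1/(109/107) = 6 + 107/109 = 761/109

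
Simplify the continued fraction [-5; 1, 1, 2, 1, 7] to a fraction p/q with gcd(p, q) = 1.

Work from the innermost term outward:
Start with 7.
1 + 1/(7/1) = 1 + 1/7 = 8/7
2 + 1/(8/7) = 2 + 7/8 = 23/8
1 + 1/(23/8) = 1 + 8/23 = 31/23
1 + 1/(31/23) = 1 + 23/31 = 54/31
-5 + 1/(54/31) = -5 + 31/54 = -239/54

-239/54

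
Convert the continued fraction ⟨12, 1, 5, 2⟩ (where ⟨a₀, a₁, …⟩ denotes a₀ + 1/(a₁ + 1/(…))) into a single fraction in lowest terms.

Use the convergent recurrence hₖ = aₖ·hₖ₋₁ + hₖ₋₂ (and likewise for the denominators kₖ):
a_0 = 12: 12/1
a_1 = 1: 13/1
a_2 = 5: 77/6
a_3 = 2: 167/13

167/13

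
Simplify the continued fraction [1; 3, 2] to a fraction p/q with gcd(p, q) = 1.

Work from the innermost term outward:
Start with 2.
3 + 1/(2/1) = 3 + 1/2 = 7/2
1 + 1/(7/2) = 1 + 2/7 = 9/7

9/7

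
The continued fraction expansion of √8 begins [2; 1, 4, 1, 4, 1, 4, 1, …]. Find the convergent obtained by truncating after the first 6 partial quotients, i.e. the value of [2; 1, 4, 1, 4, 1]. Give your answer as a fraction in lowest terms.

99/35

Use the convergent recurrence hₖ = aₖ·hₖ₋₁ + hₖ₋₂ (and likewise for the denominators kₖ):
a_0 = 2: 2/1
a_1 = 1: 3/1
a_2 = 4: 14/5
a_3 = 1: 17/6
a_4 = 4: 82/29
a_5 = 1: 99/35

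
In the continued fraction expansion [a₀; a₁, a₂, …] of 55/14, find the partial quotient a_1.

Apply division with remainder until the remainder is 0:
55 = 3·14 + 13, so a_0 = 3
14 = 1·13 + 1, so a_1 = 1

1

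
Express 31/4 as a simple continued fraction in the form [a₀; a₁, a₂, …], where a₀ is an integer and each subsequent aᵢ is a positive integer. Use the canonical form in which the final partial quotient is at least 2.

[7; 1, 3]

31 ÷ 4 → quotient 7, remainder 3
4 ÷ 3 → quotient 1, remainder 1
3 ÷ 1 → quotient 3, remainder 0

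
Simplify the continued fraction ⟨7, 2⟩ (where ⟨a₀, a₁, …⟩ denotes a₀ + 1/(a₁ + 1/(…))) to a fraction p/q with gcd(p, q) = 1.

15/2

Start with 2.
7 + 1/(2/1) = 7 + 1/2 = 15/2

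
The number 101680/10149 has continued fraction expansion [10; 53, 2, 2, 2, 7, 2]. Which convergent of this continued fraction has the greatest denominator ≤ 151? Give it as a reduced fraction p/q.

a_0 = 10: 10/1  (≤ bound)
a_1 = 53: 531/53  (≤ bound)
a_2 = 2: 1072/107  (≤ bound)
a_3 = 2: 2675/267  (> 151, stop)

1072/107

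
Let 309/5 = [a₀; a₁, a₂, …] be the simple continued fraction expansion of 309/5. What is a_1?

Apply division with remainder until the remainder is 0:
309 ÷ 5 → quotient 61, remainder 4
5 ÷ 4 → quotient 1, remainder 1

1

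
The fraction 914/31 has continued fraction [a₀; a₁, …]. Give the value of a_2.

15

914 = 29·31 + 15, so a_0 = 29
31 = 2·15 + 1, so a_1 = 2
15 = 15·1 + 0, so a_2 = 15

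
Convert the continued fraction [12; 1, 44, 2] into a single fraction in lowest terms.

Start with 2.
44 + 1/(2/1) = 44 + 1/2 = 89/2
1 + 1/(89/2) = 1 + 2/89 = 91/89
12 + 1/(91/89) = 12 + 89/91 = 1181/91

1181/91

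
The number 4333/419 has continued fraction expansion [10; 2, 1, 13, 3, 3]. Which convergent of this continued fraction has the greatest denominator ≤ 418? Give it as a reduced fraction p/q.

1303/126

a_0 = 10: 10/1  (≤ bound)
a_1 = 2: 21/2  (≤ bound)
a_2 = 1: 31/3  (≤ bound)
a_3 = 13: 424/41  (≤ bound)
a_4 = 3: 1303/126  (≤ bound)
a_5 = 3: 4333/419  (> 418, stop)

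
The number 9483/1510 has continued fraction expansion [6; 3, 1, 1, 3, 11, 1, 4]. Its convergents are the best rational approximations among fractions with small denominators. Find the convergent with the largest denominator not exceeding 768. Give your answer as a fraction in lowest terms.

List convergents until the denominator exceeds the bound:
a_0 = 6: 6/1  (≤ bound)
a_1 = 3: 19/3  (≤ bound)
a_2 = 1: 25/4  (≤ bound)
a_3 = 1: 44/7  (≤ bound)
a_4 = 3: 157/25  (≤ bound)
a_5 = 11: 1771/282  (≤ bound)
a_6 = 1: 1928/307  (≤ bound)
a_7 = 4: 9483/1510  (> 768, stop)

1928/307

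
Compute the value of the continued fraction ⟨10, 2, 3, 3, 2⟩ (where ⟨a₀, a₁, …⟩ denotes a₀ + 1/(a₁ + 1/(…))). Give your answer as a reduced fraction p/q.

553/53

Start with 2.
3 + 1/(2/1) = 3 + 1/2 = 7/2
3 + 1/(7/2) = 3 + 2/7 = 23/7
2 + 1/(23/7) = 2 + 7/23 = 53/23
10 + 1/(53/23) = 10 + 23/53 = 553/53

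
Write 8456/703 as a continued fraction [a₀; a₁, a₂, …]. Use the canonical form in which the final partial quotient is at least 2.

⌊8456/703⌋ = 12, remainder 20
⌊703/20⌋ = 35, remainder 3
⌊20/3⌋ = 6, remainder 2
⌊3/2⌋ = 1, remainder 1
⌊2/1⌋ = 2, remainder 0

[12; 35, 6, 1, 2]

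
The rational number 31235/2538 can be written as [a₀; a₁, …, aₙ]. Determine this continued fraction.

Repeatedly divide and take the remainder:
31235 = 12·2538 + 779, so a_0 = 12
2538 = 3·779 + 201, so a_1 = 3
779 = 3·201 + 176, so a_2 = 3
201 = 1·176 + 25, so a_3 = 1
176 = 7·25 + 1, so a_4 = 7
25 = 25·1 + 0, so a_5 = 25

[12; 3, 3, 1, 7, 25]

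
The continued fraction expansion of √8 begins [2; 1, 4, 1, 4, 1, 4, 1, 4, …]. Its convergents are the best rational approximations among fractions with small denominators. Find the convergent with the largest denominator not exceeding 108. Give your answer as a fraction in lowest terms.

99/35

a_0 = 2: 2/1  (≤ bound)
a_1 = 1: 3/1  (≤ bound)
a_2 = 4: 14/5  (≤ bound)
a_3 = 1: 17/6  (≤ bound)
a_4 = 4: 82/29  (≤ bound)
a_5 = 1: 99/35  (≤ bound)
a_6 = 4: 478/169  (> 108, stop)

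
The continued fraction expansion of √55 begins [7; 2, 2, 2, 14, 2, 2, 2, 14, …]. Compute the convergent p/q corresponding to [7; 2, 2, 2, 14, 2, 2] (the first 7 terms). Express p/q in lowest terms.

6593/889

Compute successive convergents:
a_0 = 7: 7/1
a_1 = 2: 15/2
a_2 = 2: 37/5
a_3 = 2: 89/12
a_4 = 14: 1283/173
a_5 = 2: 2655/358
a_6 = 2: 6593/889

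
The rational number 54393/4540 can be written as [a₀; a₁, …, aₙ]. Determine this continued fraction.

Apply division with remainder until the remainder is 0:
⌊54393/4540⌋ = 11, remainder 4453
⌊4540/4453⌋ = 1, remainder 87
⌊4453/87⌋ = 51, remainder 16
⌊87/16⌋ = 5, remainder 7
⌊16/7⌋ = 2, remainder 2
⌊7/2⌋ = 3, remainder 1
⌊2/1⌋ = 2, remainder 0

[11; 1, 51, 5, 2, 3, 2]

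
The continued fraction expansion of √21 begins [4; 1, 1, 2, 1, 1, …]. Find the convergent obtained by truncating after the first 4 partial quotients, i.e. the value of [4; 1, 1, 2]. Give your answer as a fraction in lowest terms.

23/5

a_0 = 4: 4/1
a_1 = 1: 5/1
a_2 = 1: 9/2
a_3 = 2: 23/5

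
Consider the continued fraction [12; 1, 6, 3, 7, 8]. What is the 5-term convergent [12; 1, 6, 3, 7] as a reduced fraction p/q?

Start with 7.
3 + 1/(7/1) = 3 + 1/7 = 22/7
6 + 1/(22/7) = 6 + 7/22 = 139/22
1 + 1/(139/22) = 1 + 22/139 = 161/139
12 + 1/(161/139) = 12 + 139/161 = 2071/161

2071/161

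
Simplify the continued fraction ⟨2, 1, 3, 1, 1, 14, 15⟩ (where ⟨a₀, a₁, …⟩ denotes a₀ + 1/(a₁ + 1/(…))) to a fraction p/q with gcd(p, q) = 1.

Start with 15.
14 + 1/(15/1) = 14 + 1/15 = 211/15
1 + 1/(211/15) = 1 + 15/211 = 226/211
1 + 1/(226/211) = 1 + 211/226 = 437/226
3 + 1/(437/226) = 3 + 226/437 = 1537/437
1 + 1/(1537/437) = 1 + 437/1537 = 1974/1537
2 + 1/(1974/1537) = 2 + 1537/1974 = 5485/1974

5485/1974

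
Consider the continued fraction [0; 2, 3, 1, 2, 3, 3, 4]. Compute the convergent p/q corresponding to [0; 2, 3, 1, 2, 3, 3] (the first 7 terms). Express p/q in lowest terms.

122/277

Build up convergents one term at a time:
a_0 = 0: 0/1
a_1 = 2: 1/2
a_2 = 3: 3/7
a_3 = 1: 4/9
a_4 = 2: 11/25
a_5 = 3: 37/84
a_6 = 3: 122/277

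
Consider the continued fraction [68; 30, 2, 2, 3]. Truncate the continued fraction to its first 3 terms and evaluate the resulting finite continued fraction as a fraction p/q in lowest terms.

Compute successive convergents:
a_0 = 68: 68/1
a_1 = 30: 2041/30
a_2 = 2: 4150/61

4150/61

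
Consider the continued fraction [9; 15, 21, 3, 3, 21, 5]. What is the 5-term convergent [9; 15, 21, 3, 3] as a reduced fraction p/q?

29058/3205

Work from the innermost term outward:
Start with 3.
3 + 1/(3/1) = 3 + 1/3 = 10/3
21 + 1/(10/3) = 21 + 3/10 = 213/10
15 + 1/(213/10) = 15 + 10/213 = 3205/213
9 + 1/(3205/213) = 9 + 213/3205 = 29058/3205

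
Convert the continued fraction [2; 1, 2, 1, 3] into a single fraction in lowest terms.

41/15

Start with 3.
1 + 1/(3/1) = 1 + 1/3 = 4/3
2 + 1/(4/3) = 2 + 3/4 = 11/4
1 + 1/(11/4) = 1 + 4/11 = 15/11
2 + 1/(15/11) = 2 + 11/15 = 41/15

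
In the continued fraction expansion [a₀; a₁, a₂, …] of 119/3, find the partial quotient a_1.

Apply division with remainder until the remainder is 0:
119 ÷ 3 → quotient 39, remainder 2
3 ÷ 2 → quotient 1, remainder 1

1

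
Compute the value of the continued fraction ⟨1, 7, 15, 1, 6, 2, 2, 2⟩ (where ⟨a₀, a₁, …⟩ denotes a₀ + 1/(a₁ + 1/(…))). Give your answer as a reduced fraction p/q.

11385/9973

a_0 = 1: 1/1
a_1 = 7: 8/7
a_2 = 15: 121/106
a_3 = 1: 129/113
a_4 = 6: 895/784
a_5 = 2: 1919/1681
a_6 = 2: 4733/4146
a_7 = 2: 11385/9973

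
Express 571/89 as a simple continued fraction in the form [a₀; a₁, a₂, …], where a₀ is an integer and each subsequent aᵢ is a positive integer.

[6; 2, 2, 2, 7]

Apply division with remainder until the remainder is 0:
571 = 6·89 + 37, so a_0 = 6
89 = 2·37 + 15, so a_1 = 2
37 = 2·15 + 7, so a_2 = 2
15 = 2·7 + 1, so a_3 = 2
7 = 7·1 + 0, so a_4 = 7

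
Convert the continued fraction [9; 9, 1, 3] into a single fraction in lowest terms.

355/39

Build up convergents one term at a time:
a_0 = 9: 9/1
a_1 = 9: 82/9
a_2 = 1: 91/10
a_3 = 3: 355/39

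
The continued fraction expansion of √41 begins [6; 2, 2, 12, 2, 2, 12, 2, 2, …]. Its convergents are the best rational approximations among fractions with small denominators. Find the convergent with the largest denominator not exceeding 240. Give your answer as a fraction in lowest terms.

826/129

a_0 = 6: 6/1  (≤ bound)
a_1 = 2: 13/2  (≤ bound)
a_2 = 2: 32/5  (≤ bound)
a_3 = 12: 397/62  (≤ bound)
a_4 = 2: 826/129  (≤ bound)
a_5 = 2: 2049/320  (> 240, stop)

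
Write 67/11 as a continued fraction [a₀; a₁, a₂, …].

[6; 11]

Run the Euclidean algorithm, recording each quotient:
67 = 6·11 + 1, so a_0 = 6
11 = 11·1 + 0, so a_1 = 11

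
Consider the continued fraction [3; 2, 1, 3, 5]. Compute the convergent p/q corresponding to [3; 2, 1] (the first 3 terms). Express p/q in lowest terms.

Collapse the nested fraction from the inside out:
Start with 1.
2 + 1/(1/1) = 2 + 1/1 = 3/1
3 + 1/(3/1) = 3 + 1/3 = 10/3

10/3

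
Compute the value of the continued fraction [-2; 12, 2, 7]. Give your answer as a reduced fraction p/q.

-359/187

Start with 7.
2 + 1/(7/1) = 2 + 1/7 = 15/7
12 + 1/(15/7) = 12 + 7/15 = 187/15
-2 + 1/(187/15) = -2 + 15/187 = -359/187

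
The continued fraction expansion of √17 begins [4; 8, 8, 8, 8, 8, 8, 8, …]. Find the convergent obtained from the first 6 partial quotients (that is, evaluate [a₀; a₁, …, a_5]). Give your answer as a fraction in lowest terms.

143649/34840

Starting at the tail and folding back:
Start with 8.
8 + 1/(8/1) = 8 + 1/8 = 65/8
8 + 1/(65/8) = 8 + 8/65 = 528/65
8 + 1/(528/65) = 8 + 65/528 = 4289/528
8 + 1/(4289/528) = 8 + 528/4289 = 34840/4289
4 + 1/(34840/4289) = 4 + 4289/34840 = 143649/34840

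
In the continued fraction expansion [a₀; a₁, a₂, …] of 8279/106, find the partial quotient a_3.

8279 ÷ 106 → quotient 78, remainder 11
106 ÷ 11 → quotient 9, remainder 7
11 ÷ 7 → quotient 1, remainder 4
7 ÷ 4 → quotient 1, remainder 3

1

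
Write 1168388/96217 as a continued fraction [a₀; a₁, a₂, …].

⌊1168388/96217⌋ = 12, remainder 13784
⌊96217/13784⌋ = 6, remainder 13513
⌊13784/13513⌋ = 1, remainder 271
⌊13513/271⌋ = 49, remainder 234
⌊271/234⌋ = 1, remainder 37
⌊234/37⌋ = 6, remainder 12
⌊37/12⌋ = 3, remainder 1
⌊12/1⌋ = 12, remainder 0

[12; 6, 1, 49, 1, 6, 3, 12]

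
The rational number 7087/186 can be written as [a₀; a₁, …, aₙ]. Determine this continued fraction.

Repeatedly divide and take the remainder:
7087 = 38·186 + 19, so a_0 = 38
186 = 9·19 + 15, so a_1 = 9
19 = 1·15 + 4, so a_2 = 1
15 = 3·4 + 3, so a_3 = 3
4 = 1·3 + 1, so a_4 = 1
3 = 3·1 + 0, so a_5 = 3

[38; 9, 1, 3, 1, 3]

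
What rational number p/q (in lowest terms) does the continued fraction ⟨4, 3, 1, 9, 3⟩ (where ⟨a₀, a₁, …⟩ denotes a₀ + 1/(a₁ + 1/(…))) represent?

515/121

Start with 3.
9 + 1/(3/1) = 9 + 1/3 = 28/3
1 + 1/(28/3) = 1 + 3/28 = 31/28
3 + 1/(31/28) = 3 + 28/31 = 121/31
4 + 1/(121/31) = 4 + 31/121 = 515/121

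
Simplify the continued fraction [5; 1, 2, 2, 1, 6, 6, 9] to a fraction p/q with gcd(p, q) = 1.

Build up convergents one term at a time:
a_0 = 5: 5/1
a_1 = 1: 6/1
a_2 = 2: 17/3
a_3 = 2: 40/7
a_4 = 1: 57/10
a_5 = 6: 382/67
a_6 = 6: 2349/412
a_7 = 9: 21523/3775

21523/3775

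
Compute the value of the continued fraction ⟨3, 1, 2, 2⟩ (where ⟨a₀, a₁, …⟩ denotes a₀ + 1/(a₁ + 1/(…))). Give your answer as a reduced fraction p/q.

26/7

Start with 2.
2 + 1/(2/1) = 2 + 1/2 = 5/2
1 + 1/(5/2) = 1 + 2/5 = 7/5
3 + 1/(7/5) = 3 + 5/7 = 26/7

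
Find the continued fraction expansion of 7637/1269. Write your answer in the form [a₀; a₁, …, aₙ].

[6; 55, 5, 1, 3]

7637 = 6·1269 + 23, so a_0 = 6
1269 = 55·23 + 4, so a_1 = 55
23 = 5·4 + 3, so a_2 = 5
4 = 1·3 + 1, so a_3 = 1
3 = 3·1 + 0, so a_4 = 3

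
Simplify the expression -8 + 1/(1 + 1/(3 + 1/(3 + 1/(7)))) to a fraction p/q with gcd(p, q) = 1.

-687/95

Collapse the nested fraction from the inside out:
Start with 7.
3 + 1/(7/1) = 3 + 1/7 = 22/7
3 + 1/(22/7) = 3 + 7/22 = 73/22
1 + 1/(73/22) = 1 + 22/73 = 95/73
-8 + 1/(95/73) = -8 + 73/95 = -687/95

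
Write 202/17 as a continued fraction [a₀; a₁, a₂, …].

[11; 1, 7, 2]

202 = 11·17 + 15, so a_0 = 11
17 = 1·15 + 2, so a_1 = 1
15 = 7·2 + 1, so a_2 = 7
2 = 2·1 + 0, so a_3 = 2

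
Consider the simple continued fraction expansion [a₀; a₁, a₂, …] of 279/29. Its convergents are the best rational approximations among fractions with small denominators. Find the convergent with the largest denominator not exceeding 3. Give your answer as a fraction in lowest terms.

a_0 = 9: 9/1  (≤ bound)
a_1 = 1: 10/1  (≤ bound)
a_2 = 1: 19/2  (≤ bound)
a_3 = 1: 29/3  (≤ bound)
a_4 = 1: 48/5  (> 3, stop)

29/3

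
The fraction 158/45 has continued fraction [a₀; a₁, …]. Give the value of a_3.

158 = 3·45 + 23, so a_0 = 3
45 = 1·23 + 22, so a_1 = 1
23 = 1·22 + 1, so a_2 = 1
22 = 22·1 + 0, so a_3 = 22

22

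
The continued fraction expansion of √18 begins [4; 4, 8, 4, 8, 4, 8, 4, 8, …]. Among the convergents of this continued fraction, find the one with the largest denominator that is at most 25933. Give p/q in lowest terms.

19601/4620

a_0 = 4: 4/1  (≤ bound)
a_1 = 4: 17/4  (≤ bound)
a_2 = 8: 140/33  (≤ bound)
a_3 = 4: 577/136  (≤ bound)
a_4 = 8: 4756/1121  (≤ bound)
a_5 = 4: 19601/4620  (≤ bound)
a_6 = 8: 161564/38081  (> 25933, stop)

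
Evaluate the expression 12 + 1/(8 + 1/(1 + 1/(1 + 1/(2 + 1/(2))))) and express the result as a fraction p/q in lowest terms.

1248/103

Starting at the tail and folding back:
Start with 2.
2 + 1/(2/1) = 2 + 1/2 = 5/2
1 + 1/(5/2) = 1 + 2/5 = 7/5
1 + 1/(7/5) = 1 + 5/7 = 12/7
8 + 1/(12/7) = 8 + 7/12 = 103/12
12 + 1/(103/12) = 12 + 12/103 = 1248/103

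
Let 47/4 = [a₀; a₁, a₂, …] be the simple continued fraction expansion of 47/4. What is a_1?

47 ÷ 4 → quotient 11, remainder 3
4 ÷ 3 → quotient 1, remainder 1

1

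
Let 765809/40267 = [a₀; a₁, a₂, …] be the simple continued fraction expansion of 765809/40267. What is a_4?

2

Apply division with remainder until the remainder is 0:
765809 = 19·40267 + 736, so a_0 = 19
40267 = 54·736 + 523, so a_1 = 54
736 = 1·523 + 213, so a_2 = 1
523 = 2·213 + 97, so a_3 = 2
213 = 2·97 + 19, so a_4 = 2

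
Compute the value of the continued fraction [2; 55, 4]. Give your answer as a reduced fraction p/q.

Compute successive convergents:
a_0 = 2: 2/1
a_1 = 55: 111/55
a_2 = 4: 446/221

446/221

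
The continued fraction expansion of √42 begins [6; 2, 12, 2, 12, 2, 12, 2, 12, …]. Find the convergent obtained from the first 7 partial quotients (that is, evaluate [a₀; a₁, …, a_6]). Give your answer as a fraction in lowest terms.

109194/16849

Build up convergents one term at a time:
a_0 = 6: 6/1
a_1 = 2: 13/2
a_2 = 12: 162/25
a_3 = 2: 337/52
a_4 = 12: 4206/649
a_5 = 2: 8749/1350
a_6 = 12: 109194/16849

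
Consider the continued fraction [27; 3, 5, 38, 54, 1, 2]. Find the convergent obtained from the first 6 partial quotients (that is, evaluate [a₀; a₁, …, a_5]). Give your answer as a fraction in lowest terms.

918277/33621

Work from the innermost term outward:
Start with 1.
54 + 1/(1/1) = 54 + 1/1 = 55/1
38 + 1/(55/1) = 38 + 1/55 = 2091/55
5 + 1/(2091/55) = 5 + 55/2091 = 10510/2091
3 + 1/(10510/2091) = 3 + 2091/10510 = 33621/10510
27 + 1/(33621/10510) = 27 + 10510/33621 = 918277/33621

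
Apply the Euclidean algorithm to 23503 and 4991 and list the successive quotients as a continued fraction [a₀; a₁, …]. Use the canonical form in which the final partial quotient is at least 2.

Repeatedly divide and take the remainder:
23503 ÷ 4991 → quotient 4, remainder 3539
4991 ÷ 3539 → quotient 1, remainder 1452
3539 ÷ 1452 → quotient 2, remainder 635
1452 ÷ 635 → quotient 2, remainder 182
635 ÷ 182 → quotient 3, remainder 89
182 ÷ 89 → quotient 2, remainder 4
89 ÷ 4 → quotient 22, remainder 1
4 ÷ 1 → quotient 4, remainder 0

[4; 1, 2, 2, 3, 2, 22, 4]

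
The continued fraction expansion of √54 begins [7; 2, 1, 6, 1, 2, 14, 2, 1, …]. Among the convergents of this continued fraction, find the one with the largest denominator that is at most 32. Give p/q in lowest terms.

169/23

a_0 = 7: 7/1  (≤ bound)
a_1 = 2: 15/2  (≤ bound)
a_2 = 1: 22/3  (≤ bound)
a_3 = 6: 147/20  (≤ bound)
a_4 = 1: 169/23  (≤ bound)
a_5 = 2: 485/66  (> 32, stop)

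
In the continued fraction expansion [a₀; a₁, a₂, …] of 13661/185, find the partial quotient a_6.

13661 ÷ 185 → quotient 73, remainder 156
185 ÷ 156 → quotient 1, remainder 29
156 ÷ 29 → quotient 5, remainder 11
29 ÷ 11 → quotient 2, remainder 7
11 ÷ 7 → quotient 1, remainder 4
7 ÷ 4 → quotient 1, remainder 3
4 ÷ 3 → quotient 1, remainder 1

1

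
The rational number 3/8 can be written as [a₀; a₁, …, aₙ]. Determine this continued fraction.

3 = 0·8 + 3, so a_0 = 0
8 = 2·3 + 2, so a_1 = 2
3 = 1·2 + 1, so a_2 = 1
2 = 2·1 + 0, so a_3 = 2

[0; 2, 1, 2]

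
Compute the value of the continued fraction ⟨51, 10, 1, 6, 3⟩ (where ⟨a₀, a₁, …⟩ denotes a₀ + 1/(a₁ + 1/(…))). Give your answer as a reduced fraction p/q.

12211/239

Start with 3.
6 + 1/(3/1) = 6 + 1/3 = 19/3
1 + 1/(19/3) = 1 + 3/19 = 22/19
10 + 1/(22/19) = 10 + 19/22 = 239/22
51 + 1/(239/22) = 51 + 22/239 = 12211/239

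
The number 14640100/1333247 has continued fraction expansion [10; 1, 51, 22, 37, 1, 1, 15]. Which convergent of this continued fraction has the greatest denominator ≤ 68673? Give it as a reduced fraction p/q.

478345/43562

List convergents until the denominator exceeds the bound:
a_0 = 10: 10/1  (≤ bound)
a_1 = 1: 11/1  (≤ bound)
a_2 = 51: 571/52  (≤ bound)
a_3 = 22: 12573/1145  (≤ bound)
a_4 = 37: 465772/42417  (≤ bound)
a_5 = 1: 478345/43562  (≤ bound)
a_6 = 1: 944117/85979  (> 68673, stop)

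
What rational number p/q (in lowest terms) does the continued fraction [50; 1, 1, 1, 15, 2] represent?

4914/97

Use the convergent recurrence hₖ = aₖ·hₖ₋₁ + hₖ₋₂ (and likewise for the denominators kₖ):
a_0 = 50: 50/1
a_1 = 1: 51/1
a_2 = 1: 101/2
a_3 = 1: 152/3
a_4 = 15: 2381/47
a_5 = 2: 4914/97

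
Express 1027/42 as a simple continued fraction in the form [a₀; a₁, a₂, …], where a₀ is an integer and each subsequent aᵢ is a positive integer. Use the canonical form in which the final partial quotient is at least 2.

⌊1027/42⌋ = 24, remainder 19
⌊42/19⌋ = 2, remainder 4
⌊19/4⌋ = 4, remainder 3
⌊4/3⌋ = 1, remainder 1
⌊3/1⌋ = 3, remainder 0

[24; 2, 4, 1, 3]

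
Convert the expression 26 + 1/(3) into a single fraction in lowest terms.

Collapse the nested fraction from the inside out:
Start with 3.
26 + 1/(3/1) = 26 + 1/3 = 79/3

79/3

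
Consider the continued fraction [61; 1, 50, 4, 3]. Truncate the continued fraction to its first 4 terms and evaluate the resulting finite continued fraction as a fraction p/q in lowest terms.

12706/205

Build up convergents one term at a time:
a_0 = 61: 61/1
a_1 = 1: 62/1
a_2 = 50: 3161/51
a_3 = 4: 12706/205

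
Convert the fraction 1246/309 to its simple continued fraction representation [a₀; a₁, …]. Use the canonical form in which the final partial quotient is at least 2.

[4; 30, 1, 9]

Run the Euclidean algorithm, recording each quotient:
1246 ÷ 309 → quotient 4, remainder 10
309 ÷ 10 → quotient 30, remainder 9
10 ÷ 9 → quotient 1, remainder 1
9 ÷ 1 → quotient 9, remainder 0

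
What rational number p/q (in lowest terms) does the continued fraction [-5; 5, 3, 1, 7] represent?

-784/163

Start with 7.
1 + 1/(7/1) = 1 + 1/7 = 8/7
3 + 1/(8/7) = 3 + 7/8 = 31/8
5 + 1/(31/8) = 5 + 8/31 = 163/31
-5 + 1/(163/31) = -5 + 31/163 = -784/163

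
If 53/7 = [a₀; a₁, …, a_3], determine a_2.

1

53 ÷ 7 → quotient 7, remainder 4
7 ÷ 4 → quotient 1, remainder 3
4 ÷ 3 → quotient 1, remainder 1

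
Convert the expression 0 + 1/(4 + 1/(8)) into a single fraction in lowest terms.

Use the convergent recurrence hₖ = aₖ·hₖ₋₁ + hₖ₋₂ (and likewise for the denominators kₖ):
a_0 = 0: 0/1
a_1 = 4: 1/4
a_2 = 8: 8/33

8/33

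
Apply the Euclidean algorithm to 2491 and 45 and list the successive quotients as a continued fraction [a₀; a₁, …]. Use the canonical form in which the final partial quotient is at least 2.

[55; 2, 1, 4, 3]

2491 ÷ 45 → quotient 55, remainder 16
45 ÷ 16 → quotient 2, remainder 13
16 ÷ 13 → quotient 1, remainder 3
13 ÷ 3 → quotient 4, remainder 1
3 ÷ 1 → quotient 3, remainder 0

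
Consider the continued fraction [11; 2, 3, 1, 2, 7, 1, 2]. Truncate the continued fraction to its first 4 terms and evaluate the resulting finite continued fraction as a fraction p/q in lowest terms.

a_0 = 11: 11/1
a_1 = 2: 23/2
a_2 = 3: 80/7
a_3 = 1: 103/9

103/9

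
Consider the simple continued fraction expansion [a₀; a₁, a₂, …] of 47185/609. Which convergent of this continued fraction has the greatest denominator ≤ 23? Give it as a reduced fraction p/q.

List convergents until the denominator exceeds the bound:
a_0 = 77: 77/1  (≤ bound)
a_1 = 2: 155/2  (≤ bound)
a_2 = 11: 1782/23  (≤ bound)
a_3 = 1: 1937/25  (> 23, stop)

1782/23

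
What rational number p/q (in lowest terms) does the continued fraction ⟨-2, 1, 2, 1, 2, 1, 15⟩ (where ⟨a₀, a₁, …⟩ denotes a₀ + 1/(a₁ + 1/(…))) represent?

-299/236

Build up convergents one term at a time:
a_0 = -2: -2/1
a_1 = 1: -1/1
a_2 = 2: -4/3
a_3 = 1: -5/4
a_4 = 2: -14/11
a_5 = 1: -19/15
a_6 = 15: -299/236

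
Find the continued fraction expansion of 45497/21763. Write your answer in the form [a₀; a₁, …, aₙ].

[2; 11, 24, 27, 3]

45497 = 2·21763 + 1971, so a_0 = 2
21763 = 11·1971 + 82, so a_1 = 11
1971 = 24·82 + 3, so a_2 = 24
82 = 27·3 + 1, so a_3 = 27
3 = 3·1 + 0, so a_4 = 3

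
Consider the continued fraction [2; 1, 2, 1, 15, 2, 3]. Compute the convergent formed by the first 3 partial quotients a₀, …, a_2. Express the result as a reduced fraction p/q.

8/3

a_0 = 2: 2/1
a_1 = 1: 3/1
a_2 = 2: 8/3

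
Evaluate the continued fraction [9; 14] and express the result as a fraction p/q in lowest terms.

Start with 14.
9 + 1/(14/1) = 9 + 1/14 = 127/14

127/14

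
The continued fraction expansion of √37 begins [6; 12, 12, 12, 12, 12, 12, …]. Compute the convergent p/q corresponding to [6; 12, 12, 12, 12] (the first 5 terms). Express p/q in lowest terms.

128766/21169

Collapse the nested fraction from the inside out:
Start with 12.
12 + 1/(12/1) = 12 + 1/12 = 145/12
12 + 1/(145/12) = 12 + 12/145 = 1752/145
12 + 1/(1752/145) = 12 + 145/1752 = 21169/1752
6 + 1/(21169/1752) = 6 + 1752/21169 = 128766/21169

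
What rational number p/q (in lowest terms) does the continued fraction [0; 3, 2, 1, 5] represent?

17/57

Start with 5.
1 + 1/(5/1) = 1 + 1/5 = 6/5
2 + 1/(6/5) = 2 + 5/6 = 17/6
3 + 1/(17/6) = 3 + 6/17 = 57/17
0 + 1/(57/17) = 0 + 17/57 = 17/57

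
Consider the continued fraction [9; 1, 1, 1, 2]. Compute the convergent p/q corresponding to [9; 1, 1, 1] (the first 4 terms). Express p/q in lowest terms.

Compute successive convergents:
a_0 = 9: 9/1
a_1 = 1: 10/1
a_2 = 1: 19/2
a_3 = 1: 29/3

29/3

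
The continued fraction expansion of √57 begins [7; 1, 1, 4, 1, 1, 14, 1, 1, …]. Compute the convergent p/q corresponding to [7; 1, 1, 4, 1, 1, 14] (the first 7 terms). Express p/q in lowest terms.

2197/291

a_0 = 7: 7/1
a_1 = 1: 8/1
a_2 = 1: 15/2
a_3 = 4: 68/9
a_4 = 1: 83/11
a_5 = 1: 151/20
a_6 = 14: 2197/291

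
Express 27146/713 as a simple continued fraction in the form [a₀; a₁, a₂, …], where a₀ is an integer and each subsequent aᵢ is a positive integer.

27146 = 38·713 + 52, so a_0 = 38
713 = 13·52 + 37, so a_1 = 13
52 = 1·37 + 15, so a_2 = 1
37 = 2·15 + 7, so a_3 = 2
15 = 2·7 + 1, so a_4 = 2
7 = 7·1 + 0, so a_5 = 7

[38; 13, 1, 2, 2, 7]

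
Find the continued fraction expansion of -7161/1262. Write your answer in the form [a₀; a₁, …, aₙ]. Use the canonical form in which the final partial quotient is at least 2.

[-6; 3, 14, 5, 1, 4]

Apply division with remainder until the remainder is 0:
-7161 = -6·1262 + 411, so a_0 = -6
1262 = 3·411 + 29, so a_1 = 3
411 = 14·29 + 5, so a_2 = 14
29 = 5·5 + 4, so a_3 = 5
5 = 1·4 + 1, so a_4 = 1
4 = 4·1 + 0, so a_5 = 4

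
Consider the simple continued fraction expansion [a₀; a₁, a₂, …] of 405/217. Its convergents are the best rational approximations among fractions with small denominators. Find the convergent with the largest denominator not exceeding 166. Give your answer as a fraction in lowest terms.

a_0 = 1: 1/1  (≤ bound)
a_1 = 1: 2/1  (≤ bound)
a_2 = 6: 13/7  (≤ bound)
a_3 = 2: 28/15  (≤ bound)
a_4 = 14: 405/217  (> 166, stop)

28/15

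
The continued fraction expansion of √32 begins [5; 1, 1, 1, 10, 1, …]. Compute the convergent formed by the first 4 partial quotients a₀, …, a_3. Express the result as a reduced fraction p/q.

a_0 = 5: 5/1
a_1 = 1: 6/1
a_2 = 1: 11/2
a_3 = 1: 17/3

17/3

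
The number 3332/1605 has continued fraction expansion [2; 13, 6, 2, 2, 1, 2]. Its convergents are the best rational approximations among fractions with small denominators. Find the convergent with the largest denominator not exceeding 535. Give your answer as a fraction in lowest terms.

a_0 = 2: 2/1  (≤ bound)
a_1 = 13: 27/13  (≤ bound)
a_2 = 6: 164/79  (≤ bound)
a_3 = 2: 355/171  (≤ bound)
a_4 = 2: 874/421  (≤ bound)
a_5 = 1: 1229/592  (> 535, stop)

874/421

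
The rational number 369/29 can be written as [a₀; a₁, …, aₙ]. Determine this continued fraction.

Repeatedly divide and take the remainder:
⌊369/29⌋ = 12, remainder 21
⌊29/21⌋ = 1, remainder 8
⌊21/8⌋ = 2, remainder 5
⌊8/5⌋ = 1, remainder 3
⌊5/3⌋ = 1, remainder 2
⌊3/2⌋ = 1, remainder 1
⌊2/1⌋ = 2, remainder 0

[12; 1, 2, 1, 1, 1, 2]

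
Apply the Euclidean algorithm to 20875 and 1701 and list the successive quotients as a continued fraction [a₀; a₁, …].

[12; 3, 1, 2, 15, 10]

Repeatedly divide and take the remainder:
20875 ÷ 1701 → quotient 12, remainder 463
1701 ÷ 463 → quotient 3, remainder 312
463 ÷ 312 → quotient 1, remainder 151
312 ÷ 151 → quotient 2, remainder 10
151 ÷ 10 → quotient 15, remainder 1
10 ÷ 1 → quotient 10, remainder 0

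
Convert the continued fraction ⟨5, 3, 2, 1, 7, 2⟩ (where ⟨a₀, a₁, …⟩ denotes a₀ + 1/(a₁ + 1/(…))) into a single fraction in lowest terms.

869/164

Start with 2.
7 + 1/(2/1) = 7 + 1/2 = 15/2
1 + 1/(15/2) = 1 + 2/15 = 17/15
2 + 1/(17/15) = 2 + 15/17 = 49/17
3 + 1/(49/17) = 3 + 17/49 = 164/49
5 + 1/(164/49) = 5 + 49/164 = 869/164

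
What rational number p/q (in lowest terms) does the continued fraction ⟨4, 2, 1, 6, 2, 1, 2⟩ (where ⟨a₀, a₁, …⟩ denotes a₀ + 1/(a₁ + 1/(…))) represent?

735/169

Start with 2.
1 + 1/(2/1) = 1 + 1/2 = 3/2
2 + 1/(3/2) = 2 + 2/3 = 8/3
6 + 1/(8/3) = 6 + 3/8 = 51/8
1 + 1/(51/8) = 1 + 8/51 = 59/51
2 + 1/(59/51) = 2 + 51/59 = 169/59
4 + 1/(169/59) = 4 + 59/169 = 735/169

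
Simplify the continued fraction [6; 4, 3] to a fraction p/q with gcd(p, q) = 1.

Start with 3.
4 + 1/(3/1) = 4 + 1/3 = 13/3
6 + 1/(13/3) = 6 + 3/13 = 81/13

81/13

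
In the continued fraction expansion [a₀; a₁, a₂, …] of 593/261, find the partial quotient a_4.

Run the Euclidean algorithm, recording each quotient:
593 = 2·261 + 71, so a_0 = 2
261 = 3·71 + 48, so a_1 = 3
71 = 1·48 + 23, so a_2 = 1
48 = 2·23 + 2, so a_3 = 2
23 = 11·2 + 1, so a_4 = 11

11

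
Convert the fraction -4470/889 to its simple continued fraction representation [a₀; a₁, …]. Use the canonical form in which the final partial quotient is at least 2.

[-6; 1, 34, 1, 1, 3, 1, 2]

⌊-4470/889⌋ = -6, remainder 864
⌊889/864⌋ = 1, remainder 25
⌊864/25⌋ = 34, remainder 14
⌊25/14⌋ = 1, remainder 11
⌊14/11⌋ = 1, remainder 3
⌊11/3⌋ = 3, remainder 2
⌊3/2⌋ = 1, remainder 1
⌊2/1⌋ = 2, remainder 0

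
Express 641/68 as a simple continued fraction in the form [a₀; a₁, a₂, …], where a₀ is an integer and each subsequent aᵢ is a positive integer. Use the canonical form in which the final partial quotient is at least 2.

641 ÷ 68 → quotient 9, remainder 29
68 ÷ 29 → quotient 2, remainder 10
29 ÷ 10 → quotient 2, remainder 9
10 ÷ 9 → quotient 1, remainder 1
9 ÷ 1 → quotient 9, remainder 0

[9; 2, 2, 1, 9]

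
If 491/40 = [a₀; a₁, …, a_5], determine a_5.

3

491 = 12·40 + 11, so a_0 = 12
40 = 3·11 + 7, so a_1 = 3
11 = 1·7 + 4, so a_2 = 1
7 = 1·4 + 3, so a_3 = 1
4 = 1·3 + 1, so a_4 = 1
3 = 3·1 + 0, so a_5 = 3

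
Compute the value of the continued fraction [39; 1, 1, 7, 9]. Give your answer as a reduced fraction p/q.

5416/137

Compute successive convergents:
a_0 = 39: 39/1
a_1 = 1: 40/1
a_2 = 1: 79/2
a_3 = 7: 593/15
a_4 = 9: 5416/137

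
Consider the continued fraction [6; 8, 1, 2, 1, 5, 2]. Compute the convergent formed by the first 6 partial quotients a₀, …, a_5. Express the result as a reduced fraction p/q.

1229/201

Start with 5.
1 + 1/(5/1) = 1 + 1/5 = 6/5
2 + 1/(6/5) = 2 + 5/6 = 17/6
1 + 1/(17/6) = 1 + 6/17 = 23/17
8 + 1/(23/17) = 8 + 17/23 = 201/23
6 + 1/(201/23) = 6 + 23/201 = 1229/201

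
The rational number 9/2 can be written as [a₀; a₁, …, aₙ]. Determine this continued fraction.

[4; 2]

Apply division with remainder until the remainder is 0:
⌊9/2⌋ = 4, remainder 1
⌊2/1⌋ = 2, remainder 0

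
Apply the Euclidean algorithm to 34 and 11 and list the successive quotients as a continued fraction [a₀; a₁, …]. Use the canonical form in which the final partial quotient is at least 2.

[3; 11]

Apply division with remainder until the remainder is 0:
34 = 3·11 + 1, so a_0 = 3
11 = 11·1 + 0, so a_1 = 11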